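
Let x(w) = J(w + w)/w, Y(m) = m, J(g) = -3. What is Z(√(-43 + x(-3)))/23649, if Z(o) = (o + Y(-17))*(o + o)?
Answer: -28/7883 - 34*I*√42/23649 ≈ -0.0035519 - 0.0093173*I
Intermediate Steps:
x(w) = -3/w
Z(o) = 2*o*(-17 + o) (Z(o) = (o - 17)*(o + o) = (-17 + o)*(2*o) = 2*o*(-17 + o))
Z(√(-43 + x(-3)))/23649 = (2*√(-43 - 3/(-3))*(-17 + √(-43 - 3/(-3))))/23649 = (2*√(-43 - 3*(-⅓))*(-17 + √(-43 - 3*(-⅓))))*(1/23649) = (2*√(-43 + 1)*(-17 + √(-43 + 1)))*(1/23649) = (2*√(-42)*(-17 + √(-42)))*(1/23649) = (2*(I*√42)*(-17 + I*√42))*(1/23649) = (2*I*√42*(-17 + I*√42))*(1/23649) = 2*I*√42*(-17 + I*√42)/23649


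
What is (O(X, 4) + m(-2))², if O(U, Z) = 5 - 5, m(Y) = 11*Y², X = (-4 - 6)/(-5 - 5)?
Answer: 1936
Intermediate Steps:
X = 1 (X = -10/(-10) = -10*(-⅒) = 1)
O(U, Z) = 0
(O(X, 4) + m(-2))² = (0 + 11*(-2)²)² = (0 + 11*4)² = (0 + 44)² = 44² = 1936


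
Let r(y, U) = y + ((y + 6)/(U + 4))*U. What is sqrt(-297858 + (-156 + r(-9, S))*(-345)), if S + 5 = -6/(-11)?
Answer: 7*I*sqrt(4710) ≈ 480.41*I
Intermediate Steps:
S = -49/11 (S = -5 - 6/(-11) = -5 - 6*(-1/11) = -5 + 6/11 = -49/11 ≈ -4.4545)
r(y, U) = y + U*(6 + y)/(4 + U) (r(y, U) = y + ((6 + y)/(4 + U))*U = y + U*(6 + y)/(4 + U))
sqrt(-297858 + (-156 + r(-9, S))*(-345)) = sqrt(-297858 + (-156 + 2*(2*(-9) + 3*(-49/11) - 49/11*(-9))/(4 - 49/11))*(-345)) = sqrt(-297858 + (-156 + 2*(-18 - 147/11 + 441/11)/(-5/11))*(-345)) = sqrt(-297858 + (-156 + 2*(-11/5)*(96/11))*(-345)) = sqrt(-297858 + (-156 - 192/5)*(-345)) = sqrt(-297858 - 972/5*(-345)) = sqrt(-297858 + 67068) = sqrt(-230790) = 7*I*sqrt(4710)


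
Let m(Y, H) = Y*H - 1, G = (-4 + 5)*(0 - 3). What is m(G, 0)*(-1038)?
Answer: 1038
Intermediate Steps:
G = -3 (G = 1*(-3) = -3)
m(Y, H) = -1 + H*Y (m(Y, H) = H*Y - 1 = -1 + H*Y)
m(G, 0)*(-1038) = (-1 + 0*(-3))*(-1038) = (-1 + 0)*(-1038) = -1*(-1038) = 1038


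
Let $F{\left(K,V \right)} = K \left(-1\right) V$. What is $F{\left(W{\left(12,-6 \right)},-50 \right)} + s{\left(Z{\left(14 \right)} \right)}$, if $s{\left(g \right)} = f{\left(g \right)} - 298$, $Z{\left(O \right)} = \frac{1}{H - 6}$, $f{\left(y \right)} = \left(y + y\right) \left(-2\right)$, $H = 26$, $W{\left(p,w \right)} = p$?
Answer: $\frac{1509}{5} \approx 301.8$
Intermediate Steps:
$F{\left(K,V \right)} = - K V$
$f{\left(y \right)} = - 4 y$ ($f{\left(y \right)} = 2 y \left(-2\right) = - 4 y$)
$Z{\left(O \right)} = \frac{1}{20}$ ($Z{\left(O \right)} = \frac{1}{26 - 6} = \frac{1}{20}$)
$s{\left(g \right)} = -298 - 4 g$ ($s{\left(g \right)} = - 4 g - 298 = -298 - 4 g$)
$F{\left(W{\left(12,-6 \right)},-50 \right)} + s{\left(Z{\left(14 \right)} \right)} = \left(-1\right) 12 \left(-50\right) - \frac{1491}{5} = 600 - \frac{1491}{5} = \frac{1509}{5}$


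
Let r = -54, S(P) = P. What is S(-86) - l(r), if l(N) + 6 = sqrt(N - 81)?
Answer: -80 - 3*I*sqrt(15) ≈ -80.0 - 11.619*I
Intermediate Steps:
l(N) = -6 + sqrt(-81 + N) (l(N) = -6 + sqrt(N - 81) = -6 + sqrt(-81 + N))
S(-86) - l(r) = -86 - (-6 + sqrt(-81 - 54)) = -86 - (-6 + sqrt(-135)) = -86 - (-6 + 3*I*sqrt(15)) = -86 + (6 - 3*I*sqrt(15)) = -80 - 3*I*sqrt(15)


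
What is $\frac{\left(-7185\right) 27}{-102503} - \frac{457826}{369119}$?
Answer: $\frac{24678701927}{37835804857} \approx 0.65226$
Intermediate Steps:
$\frac{\left(-7185\right) 27}{-102503} - \frac{457826}{369119} = \left(-193995\right) \left(- \frac{1}{102503}\right) - \frac{457826}{369119} = \frac{193995}{102503} - \frac{457826}{369119} = \frac{24678701927}{37835804857}$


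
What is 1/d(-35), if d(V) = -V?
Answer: 1/35 ≈ 0.028571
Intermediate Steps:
1/d(-35) = 1/(-1*(-35)) = 1/35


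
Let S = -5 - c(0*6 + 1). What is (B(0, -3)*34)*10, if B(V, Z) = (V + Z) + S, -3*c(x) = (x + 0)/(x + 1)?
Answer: -7990/3 ≈ -2663.3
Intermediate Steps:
c(x) = -x/(3*(1 + x)) (c(x) = -(x + 0)/(3*(x + 1)) = -x/(3*(1 + x)))
S = -29/6 (S = -5 - (-1)*(0*6 + 1)/(3 + 3*(0*6 + 1)) = -5 - (-1)*(0 + 1)/(3 + 3*(0 + 1)) = -5 - (-1)/(3 + 3*1) = -5 - (-1)/(3 + 3) = -5 - (-1)/6 = -5 - 1*(-⅙) = -5 + ⅙ = -29/6 ≈ -4.8333)
B(V, Z) = -29/6 + V + Z (B(V, Z) = (V + Z) - 29/6 = -29/6 + V + Z)
(B(0, -3)*34)*10 = ((-29/6 + 0 - 3)*34)*10 = -47/6*34*10 = -799/3*10 = -7990/3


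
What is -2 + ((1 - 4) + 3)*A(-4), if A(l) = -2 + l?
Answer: -2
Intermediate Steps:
-2 + ((1 - 4) + 3)*A(-4) = -2 + ((1 - 4) + 3)*(-2 - 4) = -2 + (-3 + 3)*(-6) = -2 + 0*(-6) = -2 + 0 = -2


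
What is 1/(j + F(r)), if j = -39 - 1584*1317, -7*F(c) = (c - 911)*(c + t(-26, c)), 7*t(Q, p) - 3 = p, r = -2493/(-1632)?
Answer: -36992/77161039269 ≈ -4.7941e-7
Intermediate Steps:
r = 831/544 (r = -2493*(-1/1632) = 831/544 ≈ 1.5276)
t(Q, p) = 3/7 + p/7
F(c) = -(-911 + c)*(3/7 + 8*c/7)/7 (F(c) = -(c - 911)*(c + (3/7 + c/7))/7 = -(-911 + c)*(3/7 + 8*c/7)/7)
j = -2086167 (j = -39 - 2086128 = -2086167)
1/(j + F(r)) = 1/(-2086167 + (2733/49 - 8*(831/544)**2/49 + (7285/49)*(831/544))) = 1/(-2086167 + (2733/49 - 8/49*690561/295936 + 6053835/26656)) = 1/(-2086167 + (2733/49 - 690561/1812608 + 6053835/26656)) = 1/(-2086167 + 10450395/36992) = 1/(-77161039269/36992) = -36992/77161039269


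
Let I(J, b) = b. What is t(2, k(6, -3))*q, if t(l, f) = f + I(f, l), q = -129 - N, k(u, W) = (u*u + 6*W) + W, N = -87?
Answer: -714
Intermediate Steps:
k(u, W) = u**2 + 7*W (k(u, W) = (u**2 + 6*W) + W = u**2 + 7*W)
q = -42 (q = -129 - 1*(-87) = -129 + 87 = -42)
t(l, f) = f + l
t(2, k(6, -3))*q = ((6**2 + 7*(-3)) + 2)*(-42) = ((36 - 21) + 2)*(-42) = (15 + 2)*(-42) = 17*(-42) = -714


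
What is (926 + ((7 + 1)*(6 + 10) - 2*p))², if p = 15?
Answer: 1048576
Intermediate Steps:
(926 + ((7 + 1)*(6 + 10) - 2*p))² = (926 + ((7 + 1)*(6 + 10) - 2*15))² = (926 + (8*16 - 30))² = (926 + (128 - 30))² = (926 + 98)² = 1024² = 1048576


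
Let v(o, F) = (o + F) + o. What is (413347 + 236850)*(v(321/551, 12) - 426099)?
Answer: -152648892089115/551 ≈ -2.7704e+11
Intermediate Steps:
v(o, F) = F + 2*o (v(o, F) = (F + o) + o = F + 2*o)
(413347 + 236850)*(v(321/551, 12) - 426099) = (413347 + 236850)*((12 + 2*(321/551)) - 426099) = 650197*((12 + 2*(321*(1/551))) - 426099) = 650197*((12 + 2*(321/551)) - 426099) = 650197*((12 + 642/551) - 426099) = 650197*(7254/551 - 426099) = 650197*(-234773295/551) = -152648892089115/551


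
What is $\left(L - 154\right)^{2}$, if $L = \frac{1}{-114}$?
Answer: $\frac{308248249}{12996} \approx 23719.0$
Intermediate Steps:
$L = - \frac{1}{114} \approx -0.0087719$
$\left(L - 154\right)^{2} = \left(- \frac{1}{114} - 154\right)^{2} = \left(- \frac{17557}{114}\right)^{2} = \frac{308248249}{12996}$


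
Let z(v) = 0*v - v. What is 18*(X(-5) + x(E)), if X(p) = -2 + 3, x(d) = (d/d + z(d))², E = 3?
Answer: 90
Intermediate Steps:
z(v) = -v (z(v) = 0 - v = -v)
x(d) = (1 - d)² (x(d) = (d/d - d)² = (1 - d)²)
X(p) = 1
18*(X(-5) + x(E)) = 18*(1 + (-1 + 3)²) = 18*(1 + 2²) = 18*(1 + 4) = 18*5 = 90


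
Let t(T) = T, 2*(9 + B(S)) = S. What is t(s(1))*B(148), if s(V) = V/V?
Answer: 65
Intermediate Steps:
B(S) = -9 + S/2
s(V) = 1
t(s(1))*B(148) = 1*(-9 + (½)*148) = 1*(-9 + 74) = 1*65 = 65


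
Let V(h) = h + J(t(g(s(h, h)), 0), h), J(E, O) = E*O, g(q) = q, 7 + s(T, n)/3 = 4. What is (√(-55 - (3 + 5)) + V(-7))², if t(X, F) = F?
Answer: (7 - 3*I*√7)² ≈ -14.0 - 111.12*I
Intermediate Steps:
s(T, n) = -9 (s(T, n) = -21 + 3*4 = -21 + 12 = -9)
V(h) = h (V(h) = h + 0*h = h + 0 = h)
(√(-55 - (3 + 5)) + V(-7))² = (√(-55 - (3 + 5)) - 7)² = (√(-55 - 1*8) - 7)² = (√(-55 - 8) - 7)² = (√(-63) - 7)² = (3*I*√7 - 7)² = (-7 + 3*I*√7)²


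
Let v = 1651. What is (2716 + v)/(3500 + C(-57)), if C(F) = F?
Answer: 397/313 ≈ 1.2684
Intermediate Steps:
(2716 + v)/(3500 + C(-57)) = (2716 + 1651)/(3500 - 57) = 4367/3443 = 4367*(1/3443) = 397/313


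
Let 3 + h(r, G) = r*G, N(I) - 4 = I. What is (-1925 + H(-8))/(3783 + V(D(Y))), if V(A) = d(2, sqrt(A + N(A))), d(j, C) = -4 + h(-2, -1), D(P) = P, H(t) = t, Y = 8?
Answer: -1933/3778 ≈ -0.51165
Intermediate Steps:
N(I) = 4 + I
h(r, G) = -3 + G*r (h(r, G) = -3 + r*G = -3 + G*r)
d(j, C) = -5 (d(j, C) = -4 + (-3 - 1*(-2)) = -4 + (-3 + 2) = -4 - 1 = -5)
V(A) = -5
(-1925 + H(-8))/(3783 + V(D(Y))) = (-1925 - 8)/(3783 - 5) = -1933/3778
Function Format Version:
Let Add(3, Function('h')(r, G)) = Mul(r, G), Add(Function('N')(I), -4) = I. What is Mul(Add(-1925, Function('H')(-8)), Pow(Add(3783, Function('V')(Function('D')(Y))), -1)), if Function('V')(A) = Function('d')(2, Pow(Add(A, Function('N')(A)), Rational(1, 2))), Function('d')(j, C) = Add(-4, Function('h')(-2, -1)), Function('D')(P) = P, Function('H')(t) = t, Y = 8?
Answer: Rational(-1933, 3778) ≈ -0.51165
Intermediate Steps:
Function('N')(I) = Add(4, I)
Function('h')(r, G) = Add(-3, Mul(G, r)) (Function('h')(r, G) = Add(-3, Mul(r, G)) = Add(-3, Mul(G, r)))
Function('d')(j, C) = -5 (Function('d')(j, C) = Add(-4, Add(-3, Mul(-1, -2))) = Add(-4, Add(-3, 2)) = Add(-4, -1) = -5)
Function('V')(A) = -5
Mul(Add(-1925, Function('H')(-8)), Pow(Add(3783, Function('V')(Function('D')(Y))), -1)) = Mul(Add(-1925, -8), Pow(Add(3783, -5), -1)) = Mul(-1933, Pow(3778, -1)) = Mul(-1933, Rational(1, 3778)) = Rational(-1933, 3778)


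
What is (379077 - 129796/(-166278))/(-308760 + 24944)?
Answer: -851787773/637734552 ≈ -1.3356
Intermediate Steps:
(379077 - 129796/(-166278))/(-308760 + 24944) = (379077 - 129796*(-1/166278))/(-283816) = (379077 + 1754/2247)*(-1/283816) = (851787773/2247)*(-1/283816) = -851787773/637734552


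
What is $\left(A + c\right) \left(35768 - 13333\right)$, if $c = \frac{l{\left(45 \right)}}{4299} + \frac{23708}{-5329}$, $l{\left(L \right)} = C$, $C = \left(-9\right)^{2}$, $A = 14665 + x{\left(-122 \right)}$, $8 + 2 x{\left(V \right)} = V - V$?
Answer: $\frac{2511020916594260}{7636457} \approx 3.2882 \cdot 10^{8}$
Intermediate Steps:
$x{\left(V \right)} = -4$ ($x{\left(V \right)} = -4 + \frac{V - V}{2} = -4 + \frac{1}{2} \cdot 0 = -4 + 0 = -4$)
$A = 14661$ ($A = 14665 - 4 = 14661$)
$C = 81$
$l{\left(L \right)} = 81$
$c = - \frac{33829681}{7636457}$ ($c = \frac{81}{4299} + \frac{23708}{-5329} = 81 \cdot \frac{1}{4299} + 23708 \left(- \frac{1}{5329}\right) = \frac{27}{1433} - \frac{23708}{5329} = - \frac{33829681}{7636457} \approx -4.43$)
$\left(A + c\right) \left(35768 - 13333\right) = \left(14661 - \frac{33829681}{7636457}\right) \left(35768 - 13333\right) = \frac{111924266396}{7636457} \cdot 22435 = \frac{2511020916594260}{7636457}$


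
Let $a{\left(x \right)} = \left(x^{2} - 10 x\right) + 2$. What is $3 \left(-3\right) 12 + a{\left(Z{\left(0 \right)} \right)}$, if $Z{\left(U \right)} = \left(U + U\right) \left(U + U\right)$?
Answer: $-106$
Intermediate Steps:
$Z{\left(U \right)} = 4 U^{2}$ ($Z{\left(U \right)} = 2 U 2 U = 4 U^{2}$)
$a{\left(x \right)} = 2 + x^{2} - 10 x$
$3 \left(-3\right) 12 + a{\left(Z{\left(0 \right)} \right)} = 3 \left(-3\right) 12 + \left(2 + \left(4 \cdot 0^{2}\right)^{2} - 10 \cdot 4 \cdot 0^{2}\right) = \left(-9\right) 12 + \left(2 + \left(4 \cdot 0\right)^{2} - 10 \cdot 4 \cdot 0\right) = -108 + \left(2 + 0^{2} - 0\right) = -108 + \left(2 + 0 + 0\right) = -108 + 2 = -106$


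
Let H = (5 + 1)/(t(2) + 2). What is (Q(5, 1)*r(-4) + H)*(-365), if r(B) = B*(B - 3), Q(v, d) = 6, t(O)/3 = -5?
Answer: -794970/13 ≈ -61152.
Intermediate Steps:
t(O) = -15 (t(O) = 3*(-5) = -15)
H = -6/13 (H = (5 + 1)/(-15 + 2) = 6/(-13) = 6*(-1/13) = -6/13 ≈ -0.46154)
r(B) = B*(-3 + B)
(Q(5, 1)*r(-4) + H)*(-365) = (6*(-4*(-3 - 4)) - 6/13)*(-365) = (6*(-4*(-7)) - 6/13)*(-365) = (6*28 - 6/13)*(-365) = (168 - 6/13)*(-365) = (2178/13)*(-365) = -794970/13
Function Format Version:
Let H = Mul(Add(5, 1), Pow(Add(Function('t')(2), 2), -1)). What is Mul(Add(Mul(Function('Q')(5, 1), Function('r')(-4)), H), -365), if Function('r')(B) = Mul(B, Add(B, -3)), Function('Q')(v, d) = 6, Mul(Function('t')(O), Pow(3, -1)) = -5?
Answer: Rational(-794970, 13) ≈ -61152.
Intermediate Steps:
Function('t')(O) = -15 (Function('t')(O) = Mul(3, -5) = -15)
H = Rational(-6, 13) (H = Mul(Add(5, 1), Pow(Add(-15, 2), -1)) = Mul(6, Pow(-13, -1)) = Mul(6, Rational(-1, 13)) = Rational(-6, 13) ≈ -0.46154)
Function('r')(B) = Mul(B, Add(-3, B))
Mul(Add(Mul(Function('Q')(5, 1), Function('r')(-4)), H), -365) = Mul(Add(Mul(6, Mul(-4, Add(-3, -4))), Rational(-6, 13)), -365) = Mul(Add(Mul(6, Mul(-4, -7)), Rational(-6, 13)), -365) = Mul(Add(Mul(6, 28), Rational(-6, 13)), -365) = Mul(Add(168, Rational(-6, 13)), -365) = Mul(Rational(2178, 13), -365) = Rational(-794970, 13)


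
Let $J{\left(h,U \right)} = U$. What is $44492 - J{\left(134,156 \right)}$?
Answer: $44336$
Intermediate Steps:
$44492 - J{\left(134,156 \right)} = 44492 - 156 = 44336$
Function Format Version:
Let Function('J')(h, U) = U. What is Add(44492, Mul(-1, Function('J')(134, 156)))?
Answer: 44336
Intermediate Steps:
Add(44492, Mul(-1, Function('J')(134, 156))) = Add(44492, Mul(-1, 156)) = Add(44492, -156) = 44336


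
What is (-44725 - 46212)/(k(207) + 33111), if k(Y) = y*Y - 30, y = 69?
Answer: -90937/47364 ≈ -1.9200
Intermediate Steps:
k(Y) = -30 + 69*Y (k(Y) = 69*Y - 30 = -30 + 69*Y)
(-44725 - 46212)/(k(207) + 33111) = (-44725 - 46212)/((-30 + 69*207) + 33111) = -90937/((-30 + 14283) + 33111) = -90937/(14253 + 33111) = -90937/47364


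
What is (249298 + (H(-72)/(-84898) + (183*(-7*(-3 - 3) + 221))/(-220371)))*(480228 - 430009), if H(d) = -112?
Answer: 2296350658793822293/183422129 ≈ 1.2519e+10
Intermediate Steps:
(249298 + (H(-72)/(-84898) + (183*(-7*(-3 - 3) + 221))/(-220371)))*(480228 - 430009) = (249298 + (-112/(-84898) + (183*(-7*(-3 - 3) + 221))/(-220371)))*(480228 - 430009) = (249298 + (-112*(-1/84898) + (183*(-7*(-6) + 221))*(-1/220371)))*50219 = (249298 + (56/42449 + (183*(42 + 221))*(-1/220371)))*50219 = (249298 + (56/42449 + (183*263)*(-1/220371)))*50219 = (249298 + (56/42449 + 48129*(-1/220371)))*50219 = (249298 + (56/42449 - 16043/73457))*50219 = (249298 - 39817395/183422129)*50219 = (45726730098047/183422129)*50219 = 2296350658793822293/183422129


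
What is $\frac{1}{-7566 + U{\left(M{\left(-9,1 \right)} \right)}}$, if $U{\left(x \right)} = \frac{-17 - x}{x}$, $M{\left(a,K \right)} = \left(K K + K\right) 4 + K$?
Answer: $- \frac{9}{68120} \approx -0.00013212$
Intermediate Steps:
$M{\left(a,K \right)} = 4 K^{2} + 5 K$ ($M{\left(a,K \right)} = \left(K^{2} + K\right) 4 + K = \left(K + K^{2}\right) 4 + K = \left(4 K + 4 K^{2}\right) + K = 4 K^{2} + 5 K$)
$U{\left(x \right)} = \frac{-17 - x}{x}$
$\frac{1}{-7566 + U{\left(M{\left(-9,1 \right)} \right)}} = \frac{1}{-7566 + \frac{-17 - 1 \left(5 + 4 \cdot 1\right)}{1 \left(5 + 4 \cdot 1\right)}} = \frac{1}{-7566 + \frac{-17 - 1 \left(5 + 4\right)}{1 \left(5 + 4\right)}} = \frac{1}{-7566 + \frac{-17 - 1 \cdot 9}{1 \cdot 9}} = \frac{1}{-7566 + \frac{-17 - 9}{9}} = \frac{1}{-7566 + \frac{1}{9} \left(-26\right)} = \frac{1}{-7566 - \frac{26}{9}} = \frac{1}{- \frac{68120}{9}} = - \frac{9}{68120}$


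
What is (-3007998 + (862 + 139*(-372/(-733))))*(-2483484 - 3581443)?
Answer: 13368184608634460/733 ≈ 1.8238e+13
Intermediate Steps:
(-3007998 + (862 + 139*(-372/(-733))))*(-2483484 - 3581443) = (-3007998 + (862 + 139*(-372*(-1/733))))*(-6064927) = (-3007998 + (862 + 139*(372/733)))*(-6064927) = (-3007998 + (862 + 51708/733))*(-6064927) = (-3007998 + 683554/733)*(-6064927) = -2204178980/733*(-6064927) = 13368184608634460/733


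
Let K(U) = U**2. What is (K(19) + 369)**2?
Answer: 532900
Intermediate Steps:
(K(19) + 369)**2 = (19**2 + 369)**2 = (361 + 369)**2 = 730**2 = 532900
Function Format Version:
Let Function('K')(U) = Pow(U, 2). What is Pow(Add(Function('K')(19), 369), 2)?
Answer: 532900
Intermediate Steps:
Pow(Add(Function('K')(19), 369), 2) = Pow(Add(Pow(19, 2), 369), 2) = Pow(Add(361, 369), 2) = Pow(730, 2) = 532900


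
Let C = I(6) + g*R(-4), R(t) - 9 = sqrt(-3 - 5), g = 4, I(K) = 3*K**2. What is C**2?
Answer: 20608 + 2304*I*sqrt(2) ≈ 20608.0 + 3258.3*I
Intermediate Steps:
R(t) = 9 + 2*I*sqrt(2) (R(t) = 9 + sqrt(-3 - 5) = 9 + sqrt(-8) = 9 + 2*I*sqrt(2))
C = 144 + 8*I*sqrt(2) (C = 3*6**2 + 4*(9 + 2*I*sqrt(2)) = 3*36 + (36 + 8*I*sqrt(2)) = 108 + (36 + 8*I*sqrt(2)) = 144 + 8*I*sqrt(2) ≈ 144.0 + 11.314*I)
C**2 = (144 + 8*I*sqrt(2))**2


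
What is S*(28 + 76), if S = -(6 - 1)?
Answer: -520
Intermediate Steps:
S = -5 (S = -1*5 = -5)
S*(28 + 76) = -5*(28 + 76) = -5*104 = -520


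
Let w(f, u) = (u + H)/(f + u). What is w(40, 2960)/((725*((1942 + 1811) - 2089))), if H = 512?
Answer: 217/226200000 ≈ 9.5933e-7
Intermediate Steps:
w(f, u) = (512 + u)/(f + u) (w(f, u) = (u + 512)/(f + u) = (512 + u)/(f + u))
w(40, 2960)/((725*((1942 + 1811) - 2089))) = ((512 + 2960)/(40 + 2960))/((725*((1942 + 1811) - 2089))) = (3472/3000)/((725*(3753 - 2089))) = ((1/3000)*3472)/((725*1664)) = (434/375)/1206400 = (434/375)*(1/1206400) = 217/226200000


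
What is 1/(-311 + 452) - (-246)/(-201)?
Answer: -11495/9447 ≈ -1.2168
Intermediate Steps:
1/(-311 + 452) - (-246)/(-201) = 1/141 - (-246)*(-1)/201 = 1/141 - 1*82/67 = 1/141 - 82/67 = -11495/9447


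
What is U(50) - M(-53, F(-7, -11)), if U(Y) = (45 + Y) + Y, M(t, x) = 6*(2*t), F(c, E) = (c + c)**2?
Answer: 781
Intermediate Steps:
F(c, E) = 4*c**2 (F(c, E) = (2*c)**2 = 4*c**2)
M(t, x) = 12*t
U(Y) = 45 + 2*Y
U(50) - M(-53, F(-7, -11)) = (45 + 2*50) - 12*(-53) = (45 + 100) - 1*(-636) = 145 + 636 = 781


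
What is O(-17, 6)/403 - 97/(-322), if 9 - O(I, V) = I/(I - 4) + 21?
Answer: 104899/389298 ≈ 0.26946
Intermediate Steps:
O(I, V) = -12 - I/(-4 + I) (O(I, V) = 9 - (I/(I - 4) + 21) = 9 - (I/(-4 + I) + 21) = 9 - (21 + I/(-4 + I)) = 9 + (-21 - I/(-4 + I)) = -12 - I/(-4 + I))
O(-17, 6)/403 - 97/(-322) = ((48 - 13*(-17))/(-4 - 17))/403 - 97/(-322) = ((48 + 221)/(-21))*(1/403) - 97*(-1/322) = -1/21*269*(1/403) + 97/322 = -269/21*1/403 + 97/322 = -269/8463 + 97/322 = 104899/389298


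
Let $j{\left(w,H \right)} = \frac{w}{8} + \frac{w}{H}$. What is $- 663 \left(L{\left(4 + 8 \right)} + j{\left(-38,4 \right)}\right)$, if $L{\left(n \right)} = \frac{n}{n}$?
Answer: $\frac{35139}{4} \approx 8784.8$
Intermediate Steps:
$L{\left(n \right)} = 1$
$j{\left(w,H \right)} = \frac{w}{8} + \frac{w}{H}$ ($j{\left(w,H \right)} = w \frac{1}{8} + \frac{w}{H} = \frac{w}{8} + \frac{w}{H}$)
$- 663 \left(L{\left(4 + 8 \right)} + j{\left(-38,4 \right)}\right) = - 663 \left(1 + \left(\frac{1}{8} \left(-38\right) - \frac{38}{4}\right)\right) = - 663 \left(1 - \frac{57}{4}\right) = \left(-663\right) \left(- \frac{53}{4}\right) = \frac{35139}{4}$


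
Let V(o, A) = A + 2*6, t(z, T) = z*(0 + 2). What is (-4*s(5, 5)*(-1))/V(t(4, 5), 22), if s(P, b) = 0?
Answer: 0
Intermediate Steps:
t(z, T) = 2*z (t(z, T) = z*2 = 2*z)
V(o, A) = 12 + A (V(o, A) = A + 12 = 12 + A)
(-4*s(5, 5)*(-1))/V(t(4, 5), 22) = (-4*0*(-1))/(12 + 22) = (0*(-1))/34 = 0*(1/34) = 0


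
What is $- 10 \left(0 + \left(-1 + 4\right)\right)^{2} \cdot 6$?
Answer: $-540$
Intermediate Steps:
$- 10 \left(0 + \left(-1 + 4\right)\right)^{2} \cdot 6 = - 10 \left(0 + 3\right)^{2} \cdot 6 = - 10 \cdot 3^{2} \cdot 6 = \left(-10\right) 9 \cdot 6 = \left(-90\right) 6 = -540$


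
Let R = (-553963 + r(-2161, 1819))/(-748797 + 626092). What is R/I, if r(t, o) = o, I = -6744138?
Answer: -92024/137923242215 ≈ -6.6721e-7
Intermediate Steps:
R = 552144/122705 (R = (-553963 + 1819)/(-748797 + 626092) = -552144/(-122705) = -552144*(-1/122705) = 552144/122705 ≈ 4.4998)
R/I = (552144/122705)/(-6744138) = (552144/122705)*(-1/6744138) = -92024/137923242215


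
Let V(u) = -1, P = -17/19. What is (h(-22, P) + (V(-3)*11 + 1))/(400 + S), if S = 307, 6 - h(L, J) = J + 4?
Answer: -135/13433 ≈ -0.010050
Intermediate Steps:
P = -17/19 (P = -17*1/19 = -17/19 ≈ -0.89474)
h(L, J) = 2 - J (h(L, J) = 6 - (J + 4) = 6 - (4 + J) = 6 + (-4 - J) = 2 - J)
(h(-22, P) + (V(-3)*11 + 1))/(400 + S) = ((2 - 1*(-17/19)) + (-1*11 + 1))/(400 + 307) = ((2 + 17/19) + (-11 + 1))/707 = (55/19 - 10)*(1/707) = -135/19*1/707 = -135/13433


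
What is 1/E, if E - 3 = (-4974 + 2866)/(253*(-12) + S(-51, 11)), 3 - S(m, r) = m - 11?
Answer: 2971/11021 ≈ 0.26958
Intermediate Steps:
S(m, r) = 14 - m (S(m, r) = 3 - (m - 11) = 3 - (-11 + m) = 3 + (11 - m) = 14 - m)
E = 11021/2971 (E = 3 + (-4974 + 2866)/(253*(-12) + (14 - 1*(-51))) = 3 - 2108/(-3036 + (14 + 51)) = 3 - 2108/(-3036 + 65) = 3 - 2108/(-2971) = 3 - 2108*(-1/2971) = 3 + 2108/2971 = 11021/2971 ≈ 3.7095)
1/E = 1/(11021/2971) = 2971/11021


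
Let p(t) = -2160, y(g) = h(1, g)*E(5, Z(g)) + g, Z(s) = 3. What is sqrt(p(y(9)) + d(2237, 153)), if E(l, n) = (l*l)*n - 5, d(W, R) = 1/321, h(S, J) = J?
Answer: I*sqrt(222568239)/321 ≈ 46.476*I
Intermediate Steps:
d(W, R) = 1/321
E(l, n) = -5 + n*l**2 (E(l, n) = l**2*n - 5 = n*l**2 - 5 = -5 + n*l**2)
y(g) = 71*g (y(g) = g*(-5 + 3*5**2) + g = g*(-5 + 3*25) + g = g*(-5 + 75) + g = g*70 + g = 70*g + g = 71*g)
sqrt(p(y(9)) + d(2237, 153)) = sqrt(-2160 + 1/321) = sqrt(-693359/321) = I*sqrt(222568239)/321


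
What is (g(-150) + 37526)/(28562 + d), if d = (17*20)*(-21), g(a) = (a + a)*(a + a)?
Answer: 63763/10711 ≈ 5.9530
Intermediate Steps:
g(a) = 4*a² (g(a) = (2*a)*(2*a) = 4*a²)
d = -7140 (d = 340*(-21) = -7140)
(g(-150) + 37526)/(28562 + d) = (4*(-150)² + 37526)/(28562 - 7140) = (4*22500 + 37526)/21422 = (90000 + 37526)*(1/21422) = 127526*(1/21422) = 63763/10711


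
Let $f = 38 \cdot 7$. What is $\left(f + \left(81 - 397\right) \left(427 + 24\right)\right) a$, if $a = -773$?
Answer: $109959250$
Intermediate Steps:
$f = 266$
$\left(f + \left(81 - 397\right) \left(427 + 24\right)\right) a = \left(266 + \left(81 - 397\right) \left(427 + 24\right)\right) \left(-773\right) = \left(266 - 142516\right) \left(-773\right) = \left(-142250\right) \left(-773\right) = 109959250$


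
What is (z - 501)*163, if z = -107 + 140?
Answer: -76284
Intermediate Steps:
z = 33
(z - 501)*163 = (33 - 501)*163 = -468*163 = -76284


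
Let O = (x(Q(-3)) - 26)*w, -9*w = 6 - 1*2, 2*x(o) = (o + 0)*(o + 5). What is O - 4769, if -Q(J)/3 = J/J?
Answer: -42805/9 ≈ -4756.1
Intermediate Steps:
Q(J) = -3 (Q(J) = -3*J/J = -3*1 = -3)
x(o) = o*(5 + o)/2 (x(o) = ((o + 0)*(o + 5))/2 = (o*(5 + o))/2 = o*(5 + o)/2)
w = -4/9 (w = -(6 - 1*2)/9 = -(6 - 2)/9 = -⅑*4 = -4/9 ≈ -0.44444)
O = 116/9 (O = ((½)*(-3)*(5 - 3) - 26)*(-4/9) = ((½)*(-3)*2 - 26)*(-4/9) = (-3 - 26)*(-4/9) = -29*(-4/9) = 116/9 ≈ 12.889)
O - 4769 = 116/9 - 4769 = -42805/9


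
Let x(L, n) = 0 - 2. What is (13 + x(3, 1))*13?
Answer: 143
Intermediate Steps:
x(L, n) = -2
(13 + x(3, 1))*13 = (13 - 2)*13 = 11*13 = 143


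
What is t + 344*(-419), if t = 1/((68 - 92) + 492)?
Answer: -67455647/468 ≈ -1.4414e+5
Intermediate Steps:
t = 1/468 (t = 1/(-24 + 492) = 1/468 ≈ 0.0021368)
t + 344*(-419) = 1/468 + 344*(-419) = 1/468 - 144136 = -67455647/468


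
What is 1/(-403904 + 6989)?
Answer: -1/396915 ≈ -2.5194e-6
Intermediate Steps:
1/(-403904 + 6989) = 1/(-396915) = -1/396915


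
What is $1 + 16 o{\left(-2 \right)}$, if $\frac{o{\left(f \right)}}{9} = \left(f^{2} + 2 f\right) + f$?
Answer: $-287$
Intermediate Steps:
$o{\left(f \right)} = 9 f^{2} + 27 f$ ($o{\left(f \right)} = 9 \left(\left(f^{2} + 2 f\right) + f\right) = 9 \left(f^{2} + 3 f\right) = 9 f^{2} + 27 f$)
$1 + 16 o{\left(-2 \right)} = 1 + 16 \cdot 9 \left(-2\right) \left(3 - 2\right) = 1 + 16 \cdot 9 \left(-2\right) 1 = 1 + 16 \left(-18\right) = 1 - 288 = -287$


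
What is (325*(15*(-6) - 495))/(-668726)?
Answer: 190125/668726 ≈ 0.28431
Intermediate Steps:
(325*(15*(-6) - 495))/(-668726) = (325*(-90 - 495))*(-1/668726) = (325*(-585))*(-1/668726) = -190125*(-1/668726) = 190125/668726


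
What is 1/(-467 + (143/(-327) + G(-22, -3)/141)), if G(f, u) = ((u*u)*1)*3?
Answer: -15369/7181101 ≈ -0.0021402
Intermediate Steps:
G(f, u) = 3*u² (G(f, u) = (u²*1)*3 = u²*3 = 3*u²)
1/(-467 + (143/(-327) + G(-22, -3)/141)) = 1/(-467 + (143/(-327) + (3*(-3)²)/141)) = 1/(-467 + (143*(-1/327) + (3*9)*(1/141))) = 1/(-467 + (-143/327 + 27*(1/141))) = 1/(-467 + (-143/327 + 9/47)) = 1/(-467 - 3778/15369) = 1/(-7181101/15369) = -15369/7181101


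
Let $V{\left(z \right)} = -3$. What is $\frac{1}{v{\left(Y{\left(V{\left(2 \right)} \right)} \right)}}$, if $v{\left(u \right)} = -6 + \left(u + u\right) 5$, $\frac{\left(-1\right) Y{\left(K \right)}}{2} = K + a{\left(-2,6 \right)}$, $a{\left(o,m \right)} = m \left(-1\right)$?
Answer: $\frac{1}{174} \approx 0.0057471$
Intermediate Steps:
$a{\left(o,m \right)} = - m$
$Y{\left(K \right)} = 12 - 2 K$ ($Y{\left(K \right)} = - 2 \left(K - 6\right) = - 2 \left(-6 + K\right) = 12 - 2 K$)
$v{\left(u \right)} = -6 + 10 u$ ($v{\left(u \right)} = -6 + 2 u 5 = -6 + 10 u$)
$\frac{1}{v{\left(Y{\left(V{\left(2 \right)} \right)} \right)}} = \frac{1}{-6 + 10 \left(12 - -6\right)} = \frac{1}{-6 + 10 \left(12 + 6\right)} = \frac{1}{-6 + 10 \cdot 18} = \frac{1}{-6 + 180} = \frac{1}{174}$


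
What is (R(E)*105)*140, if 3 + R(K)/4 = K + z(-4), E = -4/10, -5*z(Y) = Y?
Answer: -152880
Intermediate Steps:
z(Y) = -Y/5
E = -⅖ (E = -4*⅒ = -⅖ ≈ -0.40000)
R(K) = -44/5 + 4*K (R(K) = -12 + 4*(K - ⅕*(-4)) = -12 + 4*(K + ⅘) = -12 + 4*(⅘ + K) = -12 + (16/5 + 4*K) = -44/5 + 4*K)
(R(E)*105)*140 = ((-44/5 + 4*(-⅖))*105)*140 = ((-44/5 - 8/5)*105)*140 = -52/5*105*140 = -1092*140 = -152880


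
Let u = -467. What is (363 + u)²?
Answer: 10816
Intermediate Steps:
(363 + u)² = (363 - 467)² = (-104)² = 10816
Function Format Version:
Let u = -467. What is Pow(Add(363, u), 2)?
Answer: 10816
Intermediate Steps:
Pow(Add(363, u), 2) = Pow(Add(363, -467), 2) = Pow(-104, 2) = 10816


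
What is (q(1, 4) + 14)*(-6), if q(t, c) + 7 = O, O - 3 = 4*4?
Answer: -156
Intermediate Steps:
O = 19 (O = 3 + 4*4 = 3 + 16 = 19)
q(t, c) = 12 (q(t, c) = -7 + 19 = 12)
(q(1, 4) + 14)*(-6) = (12 + 14)*(-6) = 26*(-6) = -156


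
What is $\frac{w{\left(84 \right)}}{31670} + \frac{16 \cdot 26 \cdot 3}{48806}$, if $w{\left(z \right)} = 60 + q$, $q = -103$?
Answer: $\frac{18712751}{772843010} \approx 0.024213$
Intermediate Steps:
$w{\left(z \right)} = -43$ ($w{\left(z \right)} = 60 - 103 = -43$)
$\frac{w{\left(84 \right)}}{31670} + \frac{16 \cdot 26 \cdot 3}{48806} = - \frac{43}{31670} + \frac{16 \cdot 26 \cdot 3}{48806} = \left(-43\right) \frac{1}{31670} + 416 \cdot 3 \cdot \frac{1}{48806} = - \frac{43}{31670} + 1248 \cdot \frac{1}{48806} = - \frac{43}{31670} + \frac{624}{24403} = \frac{18712751}{772843010}$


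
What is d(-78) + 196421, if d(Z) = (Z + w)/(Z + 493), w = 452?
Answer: 81515089/415 ≈ 1.9642e+5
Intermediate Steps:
d(Z) = (452 + Z)/(493 + Z) (d(Z) = (Z + 452)/(Z + 493) = (452 + Z)/(493 + Z))
d(-78) + 196421 = (452 - 78)/(493 - 78) + 196421 = 374/415 + 196421 = 81515089/415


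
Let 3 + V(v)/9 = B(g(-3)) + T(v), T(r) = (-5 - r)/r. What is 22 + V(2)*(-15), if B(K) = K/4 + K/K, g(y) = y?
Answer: 3463/4 ≈ 865.75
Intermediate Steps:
B(K) = 1 + K/4 (B(K) = K*(1/4) + 1 = K/4 + 1 = 1 + K/4)
T(r) = (-5 - r)/r
V(v) = -99/4 + 9*(-5 - v)/v (V(v) = -27 + 9*((1 + (1/4)*(-3)) + (-5 - v)/v) = -27 + 9*((1 - 3/4) + (-5 - v)/v) = -27 + 9*(1/4 + (-5 - v)/v) = -27 + (9/4 + 9*(-5 - v)/v) = -99/4 + 9*(-5 - v)/v)
22 + V(2)*(-15) = 22 + (-135/4 - 45/2)*(-15) = 22 - 225/4*(-15) = 22 + 3375/4 = 3463/4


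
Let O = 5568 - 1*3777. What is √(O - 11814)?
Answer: I*√10023 ≈ 100.11*I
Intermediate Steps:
O = 1791 (O = 5568 - 3777 = 1791)
√(O - 11814) = √(1791 - 11814) = √(-10023) = I*√10023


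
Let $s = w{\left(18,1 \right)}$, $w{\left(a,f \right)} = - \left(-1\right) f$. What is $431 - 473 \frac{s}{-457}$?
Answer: $\frac{197440}{457} \approx 432.04$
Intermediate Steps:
$w{\left(a,f \right)} = f$
$s = 1$
$431 - 473 \frac{s}{-457} = 431 - 473 \cdot 1 \frac{1}{-457} = 431 - 473 \cdot 1 \left(- \frac{1}{457}\right) = 431 - - \frac{473}{457} = 431 + \frac{473}{457} = \frac{197440}{457}$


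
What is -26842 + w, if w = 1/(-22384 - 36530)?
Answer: -1581369589/58914 ≈ -26842.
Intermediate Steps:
w = -1/58914 (w = 1/(-58914) = -1/58914 ≈ -1.6974e-5)
-26842 + w = -26842 - 1/58914 = -1581369589/58914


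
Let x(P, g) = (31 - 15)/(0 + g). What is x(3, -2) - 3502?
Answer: -3510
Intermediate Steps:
x(P, g) = 16/g
x(3, -2) - 3502 = 16/(-2) - 3502 = 16*(-½) - 3502 = -8 - 3502 = -3510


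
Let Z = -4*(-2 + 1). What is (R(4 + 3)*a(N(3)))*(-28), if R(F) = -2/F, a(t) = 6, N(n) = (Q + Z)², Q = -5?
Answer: 48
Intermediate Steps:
Z = 4 (Z = -4*(-1) = 4)
N(n) = 1 (N(n) = (-5 + 4)² = (-1)² = 1)
(R(4 + 3)*a(N(3)))*(-28) = (-2/(4 + 3)*6)*(-28) = (-2/7*6)*(-28) = (-2*⅐*6)*(-28) = -2/7*6*(-28) = -12/7*(-28) = 48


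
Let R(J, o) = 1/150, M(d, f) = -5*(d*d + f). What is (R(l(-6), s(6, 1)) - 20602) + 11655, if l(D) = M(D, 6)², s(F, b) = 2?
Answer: -1342049/150 ≈ -8947.0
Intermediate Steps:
M(d, f) = -5*f - 5*d² (M(d, f) = -5*(d² + f) = -5*(f + d²) = -5*f - 5*d²)
l(D) = (-30 - 5*D²)² (l(D) = (-5*6 - 5*D²)² = (-30 - 5*D²)²)
R(J, o) = 1/150
(R(l(-6), s(6, 1)) - 20602) + 11655 = (1/150 - 20602) + 11655 = -3090299/150 + 11655 = -1342049/150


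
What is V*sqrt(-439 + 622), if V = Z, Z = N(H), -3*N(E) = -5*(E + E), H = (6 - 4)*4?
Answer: 80*sqrt(183)/3 ≈ 360.74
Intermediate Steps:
H = 8 (H = 2*4 = 8)
N(E) = 10*E/3 (N(E) = -(-5)*(E + E)/3 = -(-5)*2*E/3 = -(-10)*E/3 = 10*E/3)
Z = 80/3 (Z = (10/3)*8 = 80/3 ≈ 26.667)
V = 80/3 ≈ 26.667
V*sqrt(-439 + 622) = 80*sqrt(-439 + 622)/3 = 80*sqrt(183)/3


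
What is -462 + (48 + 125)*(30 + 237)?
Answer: 45729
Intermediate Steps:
-462 + (48 + 125)*(30 + 237) = -462 + 173*267 = -462 + 46191 = 45729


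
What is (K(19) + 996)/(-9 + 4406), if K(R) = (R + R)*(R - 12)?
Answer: 1262/4397 ≈ 0.28701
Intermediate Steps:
K(R) = 2*R*(-12 + R) (K(R) = (2*R)*(-12 + R) = 2*R*(-12 + R))
(K(19) + 996)/(-9 + 4406) = (2*19*(-12 + 19) + 996)/(-9 + 4406) = (2*19*7 + 996)/4397 = (266 + 996)*(1/4397) = 1262*(1/4397) = 1262/4397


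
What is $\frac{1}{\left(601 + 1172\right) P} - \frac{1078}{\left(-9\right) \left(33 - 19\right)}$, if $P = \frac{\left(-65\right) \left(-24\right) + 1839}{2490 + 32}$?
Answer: $\frac{51561953}{6026427} \approx 8.556$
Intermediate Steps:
$P = \frac{3399}{2522}$ ($P = \frac{1560 + 1839}{2522} = 3399 \cdot \frac{1}{2522} = \frac{3399}{2522} \approx 1.3477$)
$\frac{1}{\left(601 + 1172\right) P} - \frac{1078}{\left(-9\right) \left(33 - 19\right)} = \frac{1}{\left(601 + 1172\right) \frac{3399}{2522}} - \frac{1078}{\left(-9\right) \left(33 - 19\right)} = \frac{1}{1773} \cdot \frac{2522}{3399} - \frac{1078}{\left(-9\right) 14} = \frac{1}{1773} \cdot \frac{2522}{3399} - \frac{1078}{-126} = \frac{2522}{6026427} - - \frac{77}{9} = \frac{2522}{6026427} + \frac{77}{9} = \frac{51561953}{6026427}$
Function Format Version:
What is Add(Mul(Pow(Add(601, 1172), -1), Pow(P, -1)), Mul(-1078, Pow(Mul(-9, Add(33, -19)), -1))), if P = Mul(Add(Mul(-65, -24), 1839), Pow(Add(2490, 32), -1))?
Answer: Rational(51561953, 6026427) ≈ 8.5560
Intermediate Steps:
P = Rational(3399, 2522) (P = Mul(Add(1560, 1839), Pow(2522, -1)) = Mul(3399, Rational(1, 2522)) = Rational(3399, 2522) ≈ 1.3477)
Add(Mul(Pow(Add(601, 1172), -1), Pow(P, -1)), Mul(-1078, Pow(Mul(-9, Add(33, -19)), -1))) = Add(Mul(Pow(Add(601, 1172), -1), Pow(Rational(3399, 2522), -1)), Mul(-1078, Pow(Mul(-9, Add(33, -19)), -1))) = Add(Mul(Pow(1773, -1), Rational(2522, 3399)), Mul(-1078, Pow(Mul(-9, 14), -1))) = Add(Mul(Rational(1, 1773), Rational(2522, 3399)), Mul(-1078, Pow(-126, -1))) = Add(Rational(2522, 6026427), Mul(-1078, Rational(-1, 126))) = Add(Rational(2522, 6026427), Rational(77, 9)) = Rational(51561953, 6026427)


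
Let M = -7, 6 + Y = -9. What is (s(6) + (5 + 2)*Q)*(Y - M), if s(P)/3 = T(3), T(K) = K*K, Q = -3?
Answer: -48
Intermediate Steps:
Y = -15 (Y = -6 - 9 = -15)
T(K) = K²
s(P) = 27 (s(P) = 3*3² = 3*9 = 27)
(s(6) + (5 + 2)*Q)*(Y - M) = (27 + (5 + 2)*(-3))*(-15 - 1*(-7)) = (27 + 7*(-3))*(-15 + 7) = (27 - 21)*(-8) = 6*(-8) = -48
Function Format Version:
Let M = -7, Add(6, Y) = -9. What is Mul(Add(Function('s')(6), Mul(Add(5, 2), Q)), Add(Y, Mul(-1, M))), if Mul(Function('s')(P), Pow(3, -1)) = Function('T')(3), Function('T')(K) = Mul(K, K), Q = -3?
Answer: -48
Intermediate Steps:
Y = -15 (Y = Add(-6, -9) = -15)
Function('T')(K) = Pow(K, 2)
Function('s')(P) = 27 (Function('s')(P) = Mul(3, Pow(3, 2)) = Mul(3, 9) = 27)
Mul(Add(Function('s')(6), Mul(Add(5, 2), Q)), Add(Y, Mul(-1, M))) = Mul(Add(27, Mul(Add(5, 2), -3)), Add(-15, Mul(-1, -7))) = Mul(Add(27, Mul(7, -3)), Add(-15, 7)) = Mul(Add(27, -21), -8) = Mul(6, -8) = -48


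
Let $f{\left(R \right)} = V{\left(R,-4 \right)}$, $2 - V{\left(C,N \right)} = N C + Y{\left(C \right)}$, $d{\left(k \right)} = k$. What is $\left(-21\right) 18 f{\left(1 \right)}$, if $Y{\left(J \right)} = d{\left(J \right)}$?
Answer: $-1890$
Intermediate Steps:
$Y{\left(J \right)} = J$
$V{\left(C,N \right)} = 2 - C - C N$ ($V{\left(C,N \right)} = 2 - \left(N C + C\right) = 2 - \left(C N + C\right) = 2 - \left(C + C N\right) = 2 - C - C N$)
$f{\left(R \right)} = 2 + 3 R$ ($f{\left(R \right)} = 2 - R - R \left(-4\right) = 2 - R + 4 R = 2 + 3 R$)
$\left(-21\right) 18 f{\left(1 \right)} = \left(-21\right) 18 \left(2 + 3 \cdot 1\right) = - 378 \left(2 + 3\right) = \left(-378\right) 5 = -1890$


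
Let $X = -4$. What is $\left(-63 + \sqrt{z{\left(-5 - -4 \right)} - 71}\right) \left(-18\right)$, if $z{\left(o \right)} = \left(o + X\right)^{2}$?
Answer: $1134 - 18 i \sqrt{46} \approx 1134.0 - 122.08 i$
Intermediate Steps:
$z{\left(o \right)} = \left(-4 + o\right)^{2}$ ($z{\left(o \right)} = \left(o - 4\right)^{2} = \left(-4 + o\right)^{2}$)
$\left(-63 + \sqrt{z{\left(-5 - -4 \right)} - 71}\right) \left(-18\right) = \left(-63 + \sqrt{\left(-4 - 1\right)^{2} - 71}\right) \left(-18\right) = \left(-63 + \sqrt{\left(-5\right)^{2} - 71}\right) \left(-18\right) = \left(-63 + \sqrt{25 - 71}\right) \left(-18\right) = \left(-63 + \sqrt{-46}\right) \left(-18\right) = \left(-63 + i \sqrt{46}\right) \left(-18\right) = 1134 - 18 i \sqrt{46}$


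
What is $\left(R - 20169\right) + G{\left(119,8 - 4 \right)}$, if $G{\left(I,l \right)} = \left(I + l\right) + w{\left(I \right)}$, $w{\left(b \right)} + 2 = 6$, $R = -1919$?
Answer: $-21961$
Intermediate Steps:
$w{\left(b \right)} = 4$ ($w{\left(b \right)} = -2 + 6 = 4$)
$G{\left(I,l \right)} = 4 + I + l$ ($G{\left(I,l \right)} = \left(I + l\right) + 4 = 4 + I + l$)
$\left(R - 20169\right) + G{\left(119,8 - 4 \right)} = \left(-1919 - 20169\right) + \left(4 + 119 + \left(8 - 4\right)\right) = -22088 + \left(4 + 119 + 4\right) = -22088 + 127 = -21961$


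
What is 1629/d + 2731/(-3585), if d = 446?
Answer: 4621939/1598910 ≈ 2.8907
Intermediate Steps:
1629/d + 2731/(-3585) = 1629/446 + 2731/(-3585) = 1629*(1/446) + 2731*(-1/3585) = 1629/446 - 2731/3585 = 4621939/1598910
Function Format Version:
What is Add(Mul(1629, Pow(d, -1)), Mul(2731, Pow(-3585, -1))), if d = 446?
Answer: Rational(4621939, 1598910) ≈ 2.8907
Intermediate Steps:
Add(Mul(1629, Pow(d, -1)), Mul(2731, Pow(-3585, -1))) = Add(Mul(1629, Pow(446, -1)), Mul(2731, Pow(-3585, -1))) = Add(Mul(1629, Rational(1, 446)), Mul(2731, Rational(-1, 3585))) = Add(Rational(1629, 446), Rational(-2731, 3585)) = Rational(4621939, 1598910)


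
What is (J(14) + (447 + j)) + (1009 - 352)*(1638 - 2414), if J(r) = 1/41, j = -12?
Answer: -20885276/41 ≈ -5.0940e+5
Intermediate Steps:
J(r) = 1/41
(J(14) + (447 + j)) + (1009 - 352)*(1638 - 2414) = (1/41 + (447 - 12)) + (1009 - 352)*(1638 - 2414) = (1/41 + 435) + 657*(-776) = 17836/41 - 509832 = -20885276/41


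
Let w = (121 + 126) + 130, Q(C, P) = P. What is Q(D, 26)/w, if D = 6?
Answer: 2/29 ≈ 0.068966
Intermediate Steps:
w = 377 (w = 247 + 130 = 377)
Q(D, 26)/w = 26/377 = 26*(1/377) = 2/29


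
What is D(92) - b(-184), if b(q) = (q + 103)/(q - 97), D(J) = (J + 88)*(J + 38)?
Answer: 6575319/281 ≈ 23400.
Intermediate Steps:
D(J) = (38 + J)*(88 + J) (D(J) = (88 + J)*(38 + J) = (38 + J)*(88 + J))
b(q) = (103 + q)/(-97 + q)
D(92) - b(-184) = (3344 + 92² + 126*92) - (103 - 184)/(-97 - 184) = (3344 + 8464 + 11592) - (-81)/(-281) = 23400 - (-1)*(-81)/281 = 23400 - 1*81/281 = 23400 - 81/281 = 6575319/281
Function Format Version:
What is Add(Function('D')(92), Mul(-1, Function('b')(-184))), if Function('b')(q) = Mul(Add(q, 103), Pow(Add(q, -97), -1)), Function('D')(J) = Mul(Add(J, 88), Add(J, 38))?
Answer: Rational(6575319, 281) ≈ 23400.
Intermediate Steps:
Function('D')(J) = Mul(Add(38, J), Add(88, J)) (Function('D')(J) = Mul(Add(88, J), Add(38, J)) = Mul(Add(38, J), Add(88, J)))
Function('b')(q) = Mul(Pow(Add(-97, q), -1), Add(103, q)) (Function('b')(q) = Mul(Add(103, q), Pow(Add(-97, q), -1)) = Mul(Pow(Add(-97, q), -1), Add(103, q)))
Add(Function('D')(92), Mul(-1, Function('b')(-184))) = Add(Add(3344, Pow(92, 2), Mul(126, 92)), Mul(-1, Mul(Pow(Add(-97, -184), -1), Add(103, -184)))) = Add(Add(3344, 8464, 11592), Mul(-1, Mul(Pow(-281, -1), -81))) = Add(23400, Mul(-1, Mul(Rational(-1, 281), -81))) = Add(23400, Mul(-1, Rational(81, 281))) = Add(23400, Rational(-81, 281)) = Rational(6575319, 281)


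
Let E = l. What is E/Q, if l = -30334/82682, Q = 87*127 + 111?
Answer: -15167/461365560 ≈ -3.2874e-5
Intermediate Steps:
Q = 11160 (Q = 11049 + 111 = 11160)
l = -15167/41341 (l = -30334*1/82682 = -15167/41341 ≈ -0.36688)
E = -15167/41341 ≈ -0.36688
E/Q = -15167/41341/11160 = -15167/41341*1/11160 = -15167/461365560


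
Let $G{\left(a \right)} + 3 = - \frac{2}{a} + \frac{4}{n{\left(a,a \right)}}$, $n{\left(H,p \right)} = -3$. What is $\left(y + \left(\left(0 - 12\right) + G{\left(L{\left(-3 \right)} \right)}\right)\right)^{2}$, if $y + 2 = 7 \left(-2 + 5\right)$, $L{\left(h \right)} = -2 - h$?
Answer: $\frac{4}{9} \approx 0.44444$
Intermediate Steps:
$G{\left(a \right)} = - \frac{13}{3} - \frac{2}{a}$ ($G{\left(a \right)} = -3 + \left(- \frac{2}{a} + \frac{4}{-3}\right) = -3 + \left(- \frac{2}{a} + 4 \left(- \frac{1}{3}\right)\right) = -3 - \left(\frac{4}{3} + \frac{2}{a}\right) = - \frac{13}{3} - \frac{2}{a}$)
$y = 19$ ($y = -2 + 7 \left(-2 + 5\right) = -2 + 7 \cdot 3 = -2 + 21 = 19$)
$\left(y + \left(\left(0 - 12\right) + G{\left(L{\left(-3 \right)} \right)}\right)\right)^{2} = \left(19 - \left(\frac{49}{3} + \frac{2}{-2 - -3}\right)\right)^{2} = \left(19 - \left(\frac{49}{3} + \frac{2}{-2 + 3}\right)\right)^{2} = \left(19 - \left(\frac{49}{3} + 2\right)\right)^{2} = \left(19 - \frac{55}{3}\right)^{2} = \left(\frac{2}{3}\right)^{2} = \frac{4}{9}$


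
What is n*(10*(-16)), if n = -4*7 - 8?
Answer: 5760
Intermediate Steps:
n = -36 (n = -28 - 8 = -36)
n*(10*(-16)) = -360*(-16) = -36*(-160) = 5760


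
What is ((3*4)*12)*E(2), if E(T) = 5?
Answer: 720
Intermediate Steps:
((3*4)*12)*E(2) = ((3*4)*12)*5 = (12*12)*5 = 144*5 = 720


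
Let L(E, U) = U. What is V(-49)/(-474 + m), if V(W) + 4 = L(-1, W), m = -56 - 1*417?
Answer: 53/947 ≈ 0.055966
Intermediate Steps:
m = -473 (m = -56 - 417 = -473)
V(W) = -4 + W
V(-49)/(-474 + m) = (-4 - 49)/(-474 - 473) = -53/(-947) = -53*(-1/947) = 53/947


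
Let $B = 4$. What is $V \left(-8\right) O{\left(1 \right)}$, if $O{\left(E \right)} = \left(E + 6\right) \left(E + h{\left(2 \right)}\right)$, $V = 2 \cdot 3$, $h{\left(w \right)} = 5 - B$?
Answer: $-672$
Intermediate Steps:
$h{\left(w \right)} = 1$ ($h{\left(w \right)} = 5 - 4 = 1$)
$V = 6$
$O{\left(E \right)} = \left(1 + E\right) \left(6 + E\right)$ ($O{\left(E \right)} = \left(E + 6\right) \left(E + 1\right) = \left(6 + E\right) \left(1 + E\right) = \left(1 + E\right) \left(6 + E\right)$)
$V \left(-8\right) O{\left(1 \right)} = 6 \left(-8\right) \left(6 + 1^{2} + 7 \cdot 1\right) = - 48 \left(6 + 1 + 7\right) = \left(-48\right) 14 = -672$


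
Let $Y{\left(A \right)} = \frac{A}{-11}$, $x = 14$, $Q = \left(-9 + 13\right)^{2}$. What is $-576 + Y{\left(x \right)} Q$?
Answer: $- \frac{6560}{11} \approx -596.36$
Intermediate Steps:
$Q = 16$ ($Q = 4^{2} = 16$)
$Y{\left(A \right)} = - \frac{A}{11}$ ($Y{\left(A \right)} = A \left(- \frac{1}{11}\right) = - \frac{A}{11}$)
$-576 + Y{\left(x \right)} Q = -576 + \left(- \frac{1}{11}\right) 14 \cdot 16 = -576 - \frac{224}{11} = - \frac{6560}{11}$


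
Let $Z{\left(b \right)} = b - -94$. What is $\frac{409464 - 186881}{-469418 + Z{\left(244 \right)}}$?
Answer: $- \frac{222583}{469080} \approx -0.47451$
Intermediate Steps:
$Z{\left(b \right)} = 94 + b$ ($Z{\left(b \right)} = b + 94 = 94 + b$)
$\frac{409464 - 186881}{-469418 + Z{\left(244 \right)}} = \frac{409464 - 186881}{-469418 + \left(94 + 244\right)} = \frac{222583}{-469418 + 338} = \frac{222583}{-469080} = 222583 \left(- \frac{1}{469080}\right) = - \frac{222583}{469080}$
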